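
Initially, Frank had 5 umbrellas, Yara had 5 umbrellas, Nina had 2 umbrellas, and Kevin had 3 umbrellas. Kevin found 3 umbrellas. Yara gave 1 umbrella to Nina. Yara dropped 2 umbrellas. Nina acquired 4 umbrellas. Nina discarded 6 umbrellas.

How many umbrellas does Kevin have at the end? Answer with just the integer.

Tracking counts step by step:
Start: Frank=5, Yara=5, Nina=2, Kevin=3
Event 1 (Kevin +3): Kevin: 3 -> 6. State: Frank=5, Yara=5, Nina=2, Kevin=6
Event 2 (Yara -> Nina, 1): Yara: 5 -> 4, Nina: 2 -> 3. State: Frank=5, Yara=4, Nina=3, Kevin=6
Event 3 (Yara -2): Yara: 4 -> 2. State: Frank=5, Yara=2, Nina=3, Kevin=6
Event 4 (Nina +4): Nina: 3 -> 7. State: Frank=5, Yara=2, Nina=7, Kevin=6
Event 5 (Nina -6): Nina: 7 -> 1. State: Frank=5, Yara=2, Nina=1, Kevin=6

Kevin's final count: 6

Answer: 6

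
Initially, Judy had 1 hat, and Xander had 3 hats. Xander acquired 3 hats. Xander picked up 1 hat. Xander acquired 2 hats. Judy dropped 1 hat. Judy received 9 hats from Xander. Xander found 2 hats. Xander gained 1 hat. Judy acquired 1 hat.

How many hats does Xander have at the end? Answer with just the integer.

Tracking counts step by step:
Start: Judy=1, Xander=3
Event 1 (Xander +3): Xander: 3 -> 6. State: Judy=1, Xander=6
Event 2 (Xander +1): Xander: 6 -> 7. State: Judy=1, Xander=7
Event 3 (Xander +2): Xander: 7 -> 9. State: Judy=1, Xander=9
Event 4 (Judy -1): Judy: 1 -> 0. State: Judy=0, Xander=9
Event 5 (Xander -> Judy, 9): Xander: 9 -> 0, Judy: 0 -> 9. State: Judy=9, Xander=0
Event 6 (Xander +2): Xander: 0 -> 2. State: Judy=9, Xander=2
Event 7 (Xander +1): Xander: 2 -> 3. State: Judy=9, Xander=3
Event 8 (Judy +1): Judy: 9 -> 10. State: Judy=10, Xander=3

Xander's final count: 3

Answer: 3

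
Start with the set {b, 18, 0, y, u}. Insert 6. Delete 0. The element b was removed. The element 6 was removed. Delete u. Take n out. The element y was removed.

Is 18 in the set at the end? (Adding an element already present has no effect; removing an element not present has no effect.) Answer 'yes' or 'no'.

Answer: yes

Derivation:
Tracking the set through each operation:
Start: {0, 18, b, u, y}
Event 1 (add 6): added. Set: {0, 18, 6, b, u, y}
Event 2 (remove 0): removed. Set: {18, 6, b, u, y}
Event 3 (remove b): removed. Set: {18, 6, u, y}
Event 4 (remove 6): removed. Set: {18, u, y}
Event 5 (remove u): removed. Set: {18, y}
Event 6 (remove n): not present, no change. Set: {18, y}
Event 7 (remove y): removed. Set: {18}

Final set: {18} (size 1)
18 is in the final set.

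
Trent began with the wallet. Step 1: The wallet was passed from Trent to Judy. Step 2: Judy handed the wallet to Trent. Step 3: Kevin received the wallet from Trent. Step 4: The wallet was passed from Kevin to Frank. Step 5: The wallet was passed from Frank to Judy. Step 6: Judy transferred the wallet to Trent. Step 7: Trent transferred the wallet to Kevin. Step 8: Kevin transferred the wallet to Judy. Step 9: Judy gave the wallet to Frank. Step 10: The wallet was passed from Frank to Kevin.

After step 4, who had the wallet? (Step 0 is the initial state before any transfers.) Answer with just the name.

Tracking the wallet holder through step 4:
After step 0 (start): Trent
After step 1: Judy
After step 2: Trent
After step 3: Kevin
After step 4: Frank

At step 4, the holder is Frank.

Answer: Frank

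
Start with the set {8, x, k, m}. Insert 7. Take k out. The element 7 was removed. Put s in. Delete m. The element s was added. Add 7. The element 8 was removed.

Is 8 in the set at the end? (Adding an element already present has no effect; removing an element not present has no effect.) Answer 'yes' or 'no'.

Answer: no

Derivation:
Tracking the set through each operation:
Start: {8, k, m, x}
Event 1 (add 7): added. Set: {7, 8, k, m, x}
Event 2 (remove k): removed. Set: {7, 8, m, x}
Event 3 (remove 7): removed. Set: {8, m, x}
Event 4 (add s): added. Set: {8, m, s, x}
Event 5 (remove m): removed. Set: {8, s, x}
Event 6 (add s): already present, no change. Set: {8, s, x}
Event 7 (add 7): added. Set: {7, 8, s, x}
Event 8 (remove 8): removed. Set: {7, s, x}

Final set: {7, s, x} (size 3)
8 is NOT in the final set.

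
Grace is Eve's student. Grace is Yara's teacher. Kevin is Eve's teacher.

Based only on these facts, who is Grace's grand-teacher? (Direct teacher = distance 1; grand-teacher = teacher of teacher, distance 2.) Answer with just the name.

Reconstructing the teacher chain from the given facts:
  Kevin -> Eve -> Grace -> Yara
(each arrow means 'teacher of the next')
Positions in the chain (0 = top):
  position of Kevin: 0
  position of Eve: 1
  position of Grace: 2
  position of Yara: 3

Grace is at position 2; the grand-teacher is 2 steps up the chain, i.e. position 0: Kevin.

Answer: Kevin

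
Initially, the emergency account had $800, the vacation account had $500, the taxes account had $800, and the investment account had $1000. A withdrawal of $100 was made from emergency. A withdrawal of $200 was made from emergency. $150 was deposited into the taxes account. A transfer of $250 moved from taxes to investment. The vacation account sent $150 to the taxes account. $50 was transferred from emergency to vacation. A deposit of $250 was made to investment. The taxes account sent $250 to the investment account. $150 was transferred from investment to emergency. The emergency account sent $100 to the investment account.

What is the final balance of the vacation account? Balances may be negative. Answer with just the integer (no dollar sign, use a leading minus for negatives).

Answer: 400

Derivation:
Tracking account balances step by step:
Start: emergency=800, vacation=500, taxes=800, investment=1000
Event 1 (withdraw 100 from emergency): emergency: 800 - 100 = 700. Balances: emergency=700, vacation=500, taxes=800, investment=1000
Event 2 (withdraw 200 from emergency): emergency: 700 - 200 = 500. Balances: emergency=500, vacation=500, taxes=800, investment=1000
Event 3 (deposit 150 to taxes): taxes: 800 + 150 = 950. Balances: emergency=500, vacation=500, taxes=950, investment=1000
Event 4 (transfer 250 taxes -> investment): taxes: 950 - 250 = 700, investment: 1000 + 250 = 1250. Balances: emergency=500, vacation=500, taxes=700, investment=1250
Event 5 (transfer 150 vacation -> taxes): vacation: 500 - 150 = 350, taxes: 700 + 150 = 850. Balances: emergency=500, vacation=350, taxes=850, investment=1250
Event 6 (transfer 50 emergency -> vacation): emergency: 500 - 50 = 450, vacation: 350 + 50 = 400. Balances: emergency=450, vacation=400, taxes=850, investment=1250
Event 7 (deposit 250 to investment): investment: 1250 + 250 = 1500. Balances: emergency=450, vacation=400, taxes=850, investment=1500
Event 8 (transfer 250 taxes -> investment): taxes: 850 - 250 = 600, investment: 1500 + 250 = 1750. Balances: emergency=450, vacation=400, taxes=600, investment=1750
Event 9 (transfer 150 investment -> emergency): investment: 1750 - 150 = 1600, emergency: 450 + 150 = 600. Balances: emergency=600, vacation=400, taxes=600, investment=1600
Event 10 (transfer 100 emergency -> investment): emergency: 600 - 100 = 500, investment: 1600 + 100 = 1700. Balances: emergency=500, vacation=400, taxes=600, investment=1700

Final balance of vacation: 400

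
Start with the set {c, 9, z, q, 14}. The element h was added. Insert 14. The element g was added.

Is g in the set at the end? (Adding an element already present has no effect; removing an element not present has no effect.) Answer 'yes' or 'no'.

Tracking the set through each operation:
Start: {14, 9, c, q, z}
Event 1 (add h): added. Set: {14, 9, c, h, q, z}
Event 2 (add 14): already present, no change. Set: {14, 9, c, h, q, z}
Event 3 (add g): added. Set: {14, 9, c, g, h, q, z}

Final set: {14, 9, c, g, h, q, z} (size 7)
g is in the final set.

Answer: yes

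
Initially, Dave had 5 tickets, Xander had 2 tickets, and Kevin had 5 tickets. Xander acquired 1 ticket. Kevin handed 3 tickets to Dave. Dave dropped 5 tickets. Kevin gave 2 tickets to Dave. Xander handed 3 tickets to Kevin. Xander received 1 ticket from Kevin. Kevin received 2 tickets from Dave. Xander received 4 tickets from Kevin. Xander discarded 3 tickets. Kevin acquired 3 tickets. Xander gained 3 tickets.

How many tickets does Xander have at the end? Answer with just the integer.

Tracking counts step by step:
Start: Dave=5, Xander=2, Kevin=5
Event 1 (Xander +1): Xander: 2 -> 3. State: Dave=5, Xander=3, Kevin=5
Event 2 (Kevin -> Dave, 3): Kevin: 5 -> 2, Dave: 5 -> 8. State: Dave=8, Xander=3, Kevin=2
Event 3 (Dave -5): Dave: 8 -> 3. State: Dave=3, Xander=3, Kevin=2
Event 4 (Kevin -> Dave, 2): Kevin: 2 -> 0, Dave: 3 -> 5. State: Dave=5, Xander=3, Kevin=0
Event 5 (Xander -> Kevin, 3): Xander: 3 -> 0, Kevin: 0 -> 3. State: Dave=5, Xander=0, Kevin=3
Event 6 (Kevin -> Xander, 1): Kevin: 3 -> 2, Xander: 0 -> 1. State: Dave=5, Xander=1, Kevin=2
Event 7 (Dave -> Kevin, 2): Dave: 5 -> 3, Kevin: 2 -> 4. State: Dave=3, Xander=1, Kevin=4
Event 8 (Kevin -> Xander, 4): Kevin: 4 -> 0, Xander: 1 -> 5. State: Dave=3, Xander=5, Kevin=0
Event 9 (Xander -3): Xander: 5 -> 2. State: Dave=3, Xander=2, Kevin=0
Event 10 (Kevin +3): Kevin: 0 -> 3. State: Dave=3, Xander=2, Kevin=3
Event 11 (Xander +3): Xander: 2 -> 5. State: Dave=3, Xander=5, Kevin=3

Xander's final count: 5

Answer: 5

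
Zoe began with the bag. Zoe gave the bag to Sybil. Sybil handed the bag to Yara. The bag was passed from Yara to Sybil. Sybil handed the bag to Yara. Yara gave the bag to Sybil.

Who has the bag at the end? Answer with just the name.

Answer: Sybil

Derivation:
Tracking the bag through each event:
Start: Zoe has the bag.
After event 1: Sybil has the bag.
After event 2: Yara has the bag.
After event 3: Sybil has the bag.
After event 4: Yara has the bag.
After event 5: Sybil has the bag.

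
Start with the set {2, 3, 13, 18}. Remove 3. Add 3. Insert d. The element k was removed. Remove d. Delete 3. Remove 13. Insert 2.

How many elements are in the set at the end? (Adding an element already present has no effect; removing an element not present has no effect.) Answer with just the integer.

Tracking the set through each operation:
Start: {13, 18, 2, 3}
Event 1 (remove 3): removed. Set: {13, 18, 2}
Event 2 (add 3): added. Set: {13, 18, 2, 3}
Event 3 (add d): added. Set: {13, 18, 2, 3, d}
Event 4 (remove k): not present, no change. Set: {13, 18, 2, 3, d}
Event 5 (remove d): removed. Set: {13, 18, 2, 3}
Event 6 (remove 3): removed. Set: {13, 18, 2}
Event 7 (remove 13): removed. Set: {18, 2}
Event 8 (add 2): already present, no change. Set: {18, 2}

Final set: {18, 2} (size 2)

Answer: 2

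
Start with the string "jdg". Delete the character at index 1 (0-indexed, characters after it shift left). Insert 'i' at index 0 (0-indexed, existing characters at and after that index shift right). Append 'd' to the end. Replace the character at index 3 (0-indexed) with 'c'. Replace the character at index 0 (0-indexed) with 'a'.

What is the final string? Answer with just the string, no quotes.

Applying each edit step by step:
Start: "jdg"
Op 1 (delete idx 1 = 'd'): "jdg" -> "jg"
Op 2 (insert 'i' at idx 0): "jg" -> "ijg"
Op 3 (append 'd'): "ijg" -> "ijgd"
Op 4 (replace idx 3: 'd' -> 'c'): "ijgd" -> "ijgc"
Op 5 (replace idx 0: 'i' -> 'a'): "ijgc" -> "ajgc"

Answer: ajgc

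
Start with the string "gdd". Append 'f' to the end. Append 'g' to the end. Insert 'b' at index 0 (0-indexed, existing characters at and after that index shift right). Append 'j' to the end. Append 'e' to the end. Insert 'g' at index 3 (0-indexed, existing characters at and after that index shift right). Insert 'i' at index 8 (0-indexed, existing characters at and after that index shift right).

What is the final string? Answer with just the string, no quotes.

Answer: bgdgdfgjie

Derivation:
Applying each edit step by step:
Start: "gdd"
Op 1 (append 'f'): "gdd" -> "gddf"
Op 2 (append 'g'): "gddf" -> "gddfg"
Op 3 (insert 'b' at idx 0): "gddfg" -> "bgddfg"
Op 4 (append 'j'): "bgddfg" -> "bgddfgj"
Op 5 (append 'e'): "bgddfgj" -> "bgddfgje"
Op 6 (insert 'g' at idx 3): "bgddfgje" -> "bgdgdfgje"
Op 7 (insert 'i' at idx 8): "bgdgdfgje" -> "bgdgdfgjie"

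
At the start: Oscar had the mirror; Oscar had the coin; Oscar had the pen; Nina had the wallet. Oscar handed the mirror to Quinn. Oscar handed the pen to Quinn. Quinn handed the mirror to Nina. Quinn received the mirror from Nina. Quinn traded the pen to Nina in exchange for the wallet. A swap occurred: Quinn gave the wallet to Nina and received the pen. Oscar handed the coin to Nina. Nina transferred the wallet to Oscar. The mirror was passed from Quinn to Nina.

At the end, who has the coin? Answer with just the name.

Tracking all object holders:
Start: mirror:Oscar, coin:Oscar, pen:Oscar, wallet:Nina
Event 1 (give mirror: Oscar -> Quinn). State: mirror:Quinn, coin:Oscar, pen:Oscar, wallet:Nina
Event 2 (give pen: Oscar -> Quinn). State: mirror:Quinn, coin:Oscar, pen:Quinn, wallet:Nina
Event 3 (give mirror: Quinn -> Nina). State: mirror:Nina, coin:Oscar, pen:Quinn, wallet:Nina
Event 4 (give mirror: Nina -> Quinn). State: mirror:Quinn, coin:Oscar, pen:Quinn, wallet:Nina
Event 5 (swap pen<->wallet: now pen:Nina, wallet:Quinn). State: mirror:Quinn, coin:Oscar, pen:Nina, wallet:Quinn
Event 6 (swap wallet<->pen: now wallet:Nina, pen:Quinn). State: mirror:Quinn, coin:Oscar, pen:Quinn, wallet:Nina
Event 7 (give coin: Oscar -> Nina). State: mirror:Quinn, coin:Nina, pen:Quinn, wallet:Nina
Event 8 (give wallet: Nina -> Oscar). State: mirror:Quinn, coin:Nina, pen:Quinn, wallet:Oscar
Event 9 (give mirror: Quinn -> Nina). State: mirror:Nina, coin:Nina, pen:Quinn, wallet:Oscar

Final state: mirror:Nina, coin:Nina, pen:Quinn, wallet:Oscar
The coin is held by Nina.

Answer: Nina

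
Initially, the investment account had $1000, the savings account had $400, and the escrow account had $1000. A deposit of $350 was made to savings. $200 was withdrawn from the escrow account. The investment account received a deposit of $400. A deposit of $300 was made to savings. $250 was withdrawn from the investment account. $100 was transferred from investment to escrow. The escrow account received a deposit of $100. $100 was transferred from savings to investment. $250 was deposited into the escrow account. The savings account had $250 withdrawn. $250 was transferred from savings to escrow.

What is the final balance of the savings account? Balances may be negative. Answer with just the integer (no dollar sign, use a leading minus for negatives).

Tracking account balances step by step:
Start: investment=1000, savings=400, escrow=1000
Event 1 (deposit 350 to savings): savings: 400 + 350 = 750. Balances: investment=1000, savings=750, escrow=1000
Event 2 (withdraw 200 from escrow): escrow: 1000 - 200 = 800. Balances: investment=1000, savings=750, escrow=800
Event 3 (deposit 400 to investment): investment: 1000 + 400 = 1400. Balances: investment=1400, savings=750, escrow=800
Event 4 (deposit 300 to savings): savings: 750 + 300 = 1050. Balances: investment=1400, savings=1050, escrow=800
Event 5 (withdraw 250 from investment): investment: 1400 - 250 = 1150. Balances: investment=1150, savings=1050, escrow=800
Event 6 (transfer 100 investment -> escrow): investment: 1150 - 100 = 1050, escrow: 800 + 100 = 900. Balances: investment=1050, savings=1050, escrow=900
Event 7 (deposit 100 to escrow): escrow: 900 + 100 = 1000. Balances: investment=1050, savings=1050, escrow=1000
Event 8 (transfer 100 savings -> investment): savings: 1050 - 100 = 950, investment: 1050 + 100 = 1150. Balances: investment=1150, savings=950, escrow=1000
Event 9 (deposit 250 to escrow): escrow: 1000 + 250 = 1250. Balances: investment=1150, savings=950, escrow=1250
Event 10 (withdraw 250 from savings): savings: 950 - 250 = 700. Balances: investment=1150, savings=700, escrow=1250
Event 11 (transfer 250 savings -> escrow): savings: 700 - 250 = 450, escrow: 1250 + 250 = 1500. Balances: investment=1150, savings=450, escrow=1500

Final balance of savings: 450

Answer: 450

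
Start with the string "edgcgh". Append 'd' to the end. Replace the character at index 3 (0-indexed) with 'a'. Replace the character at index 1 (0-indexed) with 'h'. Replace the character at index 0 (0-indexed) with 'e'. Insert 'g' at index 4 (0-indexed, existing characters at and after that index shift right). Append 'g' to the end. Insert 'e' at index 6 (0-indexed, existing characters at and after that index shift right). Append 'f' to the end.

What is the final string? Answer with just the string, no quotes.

Applying each edit step by step:
Start: "edgcgh"
Op 1 (append 'd'): "edgcgh" -> "edgcghd"
Op 2 (replace idx 3: 'c' -> 'a'): "edgcghd" -> "edgaghd"
Op 3 (replace idx 1: 'd' -> 'h'): "edgaghd" -> "ehgaghd"
Op 4 (replace idx 0: 'e' -> 'e'): "ehgaghd" -> "ehgaghd"
Op 5 (insert 'g' at idx 4): "ehgaghd" -> "ehgagghd"
Op 6 (append 'g'): "ehgagghd" -> "ehgagghdg"
Op 7 (insert 'e' at idx 6): "ehgagghdg" -> "ehgaggehdg"
Op 8 (append 'f'): "ehgaggehdg" -> "ehgaggehdgf"

Answer: ehgaggehdgf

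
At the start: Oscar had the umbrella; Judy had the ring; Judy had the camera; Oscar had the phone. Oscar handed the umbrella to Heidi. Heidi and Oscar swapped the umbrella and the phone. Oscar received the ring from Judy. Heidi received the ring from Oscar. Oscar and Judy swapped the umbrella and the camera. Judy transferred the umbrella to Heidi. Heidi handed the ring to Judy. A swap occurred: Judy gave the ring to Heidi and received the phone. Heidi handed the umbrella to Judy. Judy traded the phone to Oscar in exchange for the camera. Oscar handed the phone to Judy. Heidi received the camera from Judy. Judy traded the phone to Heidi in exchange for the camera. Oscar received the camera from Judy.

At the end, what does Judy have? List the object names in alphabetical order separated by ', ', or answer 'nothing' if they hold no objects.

Tracking all object holders:
Start: umbrella:Oscar, ring:Judy, camera:Judy, phone:Oscar
Event 1 (give umbrella: Oscar -> Heidi). State: umbrella:Heidi, ring:Judy, camera:Judy, phone:Oscar
Event 2 (swap umbrella<->phone: now umbrella:Oscar, phone:Heidi). State: umbrella:Oscar, ring:Judy, camera:Judy, phone:Heidi
Event 3 (give ring: Judy -> Oscar). State: umbrella:Oscar, ring:Oscar, camera:Judy, phone:Heidi
Event 4 (give ring: Oscar -> Heidi). State: umbrella:Oscar, ring:Heidi, camera:Judy, phone:Heidi
Event 5 (swap umbrella<->camera: now umbrella:Judy, camera:Oscar). State: umbrella:Judy, ring:Heidi, camera:Oscar, phone:Heidi
Event 6 (give umbrella: Judy -> Heidi). State: umbrella:Heidi, ring:Heidi, camera:Oscar, phone:Heidi
Event 7 (give ring: Heidi -> Judy). State: umbrella:Heidi, ring:Judy, camera:Oscar, phone:Heidi
Event 8 (swap ring<->phone: now ring:Heidi, phone:Judy). State: umbrella:Heidi, ring:Heidi, camera:Oscar, phone:Judy
Event 9 (give umbrella: Heidi -> Judy). State: umbrella:Judy, ring:Heidi, camera:Oscar, phone:Judy
Event 10 (swap phone<->camera: now phone:Oscar, camera:Judy). State: umbrella:Judy, ring:Heidi, camera:Judy, phone:Oscar
Event 11 (give phone: Oscar -> Judy). State: umbrella:Judy, ring:Heidi, camera:Judy, phone:Judy
Event 12 (give camera: Judy -> Heidi). State: umbrella:Judy, ring:Heidi, camera:Heidi, phone:Judy
Event 13 (swap phone<->camera: now phone:Heidi, camera:Judy). State: umbrella:Judy, ring:Heidi, camera:Judy, phone:Heidi
Event 14 (give camera: Judy -> Oscar). State: umbrella:Judy, ring:Heidi, camera:Oscar, phone:Heidi

Final state: umbrella:Judy, ring:Heidi, camera:Oscar, phone:Heidi
Judy holds: umbrella.

Answer: umbrella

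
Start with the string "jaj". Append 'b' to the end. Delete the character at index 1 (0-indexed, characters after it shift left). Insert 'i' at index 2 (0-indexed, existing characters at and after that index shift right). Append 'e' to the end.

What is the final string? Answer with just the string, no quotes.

Answer: jjibe

Derivation:
Applying each edit step by step:
Start: "jaj"
Op 1 (append 'b'): "jaj" -> "jajb"
Op 2 (delete idx 1 = 'a'): "jajb" -> "jjb"
Op 3 (insert 'i' at idx 2): "jjb" -> "jjib"
Op 4 (append 'e'): "jjib" -> "jjibe"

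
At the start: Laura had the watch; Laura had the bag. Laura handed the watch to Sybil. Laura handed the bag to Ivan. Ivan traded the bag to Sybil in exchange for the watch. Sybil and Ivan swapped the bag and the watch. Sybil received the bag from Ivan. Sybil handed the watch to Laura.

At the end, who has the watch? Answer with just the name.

Tracking all object holders:
Start: watch:Laura, bag:Laura
Event 1 (give watch: Laura -> Sybil). State: watch:Sybil, bag:Laura
Event 2 (give bag: Laura -> Ivan). State: watch:Sybil, bag:Ivan
Event 3 (swap bag<->watch: now bag:Sybil, watch:Ivan). State: watch:Ivan, bag:Sybil
Event 4 (swap bag<->watch: now bag:Ivan, watch:Sybil). State: watch:Sybil, bag:Ivan
Event 5 (give bag: Ivan -> Sybil). State: watch:Sybil, bag:Sybil
Event 6 (give watch: Sybil -> Laura). State: watch:Laura, bag:Sybil

Final state: watch:Laura, bag:Sybil
The watch is held by Laura.

Answer: Laura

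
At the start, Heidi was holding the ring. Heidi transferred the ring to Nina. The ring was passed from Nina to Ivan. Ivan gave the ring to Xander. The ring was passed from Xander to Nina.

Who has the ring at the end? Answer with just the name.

Tracking the ring through each event:
Start: Heidi has the ring.
After event 1: Nina has the ring.
After event 2: Ivan has the ring.
After event 3: Xander has the ring.
After event 4: Nina has the ring.

Answer: Nina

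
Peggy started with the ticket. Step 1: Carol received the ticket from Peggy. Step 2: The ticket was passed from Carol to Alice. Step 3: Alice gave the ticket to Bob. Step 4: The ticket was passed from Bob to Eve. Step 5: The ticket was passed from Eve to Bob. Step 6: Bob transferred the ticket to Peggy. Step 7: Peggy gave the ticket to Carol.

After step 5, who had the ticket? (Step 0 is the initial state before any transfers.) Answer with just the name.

Tracking the ticket holder through step 5:
After step 0 (start): Peggy
After step 1: Carol
After step 2: Alice
After step 3: Bob
After step 4: Eve
After step 5: Bob

At step 5, the holder is Bob.

Answer: Bob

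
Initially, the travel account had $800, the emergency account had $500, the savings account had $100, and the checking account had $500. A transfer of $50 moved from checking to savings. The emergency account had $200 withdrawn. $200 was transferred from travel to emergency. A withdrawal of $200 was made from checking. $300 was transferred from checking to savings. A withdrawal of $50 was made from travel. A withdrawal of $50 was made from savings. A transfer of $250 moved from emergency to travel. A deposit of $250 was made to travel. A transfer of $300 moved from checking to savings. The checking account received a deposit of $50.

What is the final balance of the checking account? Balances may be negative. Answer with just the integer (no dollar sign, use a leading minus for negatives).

Answer: -300

Derivation:
Tracking account balances step by step:
Start: travel=800, emergency=500, savings=100, checking=500
Event 1 (transfer 50 checking -> savings): checking: 500 - 50 = 450, savings: 100 + 50 = 150. Balances: travel=800, emergency=500, savings=150, checking=450
Event 2 (withdraw 200 from emergency): emergency: 500 - 200 = 300. Balances: travel=800, emergency=300, savings=150, checking=450
Event 3 (transfer 200 travel -> emergency): travel: 800 - 200 = 600, emergency: 300 + 200 = 500. Balances: travel=600, emergency=500, savings=150, checking=450
Event 4 (withdraw 200 from checking): checking: 450 - 200 = 250. Balances: travel=600, emergency=500, savings=150, checking=250
Event 5 (transfer 300 checking -> savings): checking: 250 - 300 = -50, savings: 150 + 300 = 450. Balances: travel=600, emergency=500, savings=450, checking=-50
Event 6 (withdraw 50 from travel): travel: 600 - 50 = 550. Balances: travel=550, emergency=500, savings=450, checking=-50
Event 7 (withdraw 50 from savings): savings: 450 - 50 = 400. Balances: travel=550, emergency=500, savings=400, checking=-50
Event 8 (transfer 250 emergency -> travel): emergency: 500 - 250 = 250, travel: 550 + 250 = 800. Balances: travel=800, emergency=250, savings=400, checking=-50
Event 9 (deposit 250 to travel): travel: 800 + 250 = 1050. Balances: travel=1050, emergency=250, savings=400, checking=-50
Event 10 (transfer 300 checking -> savings): checking: -50 - 300 = -350, savings: 400 + 300 = 700. Balances: travel=1050, emergency=250, savings=700, checking=-350
Event 11 (deposit 50 to checking): checking: -350 + 50 = -300. Balances: travel=1050, emergency=250, savings=700, checking=-300

Final balance of checking: -300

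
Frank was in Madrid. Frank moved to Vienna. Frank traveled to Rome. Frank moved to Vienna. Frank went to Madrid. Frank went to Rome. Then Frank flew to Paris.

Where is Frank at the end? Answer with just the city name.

Tracking Frank's location:
Start: Frank is in Madrid.
After move 1: Madrid -> Vienna. Frank is in Vienna.
After move 2: Vienna -> Rome. Frank is in Rome.
After move 3: Rome -> Vienna. Frank is in Vienna.
After move 4: Vienna -> Madrid. Frank is in Madrid.
After move 5: Madrid -> Rome. Frank is in Rome.
After move 6: Rome -> Paris. Frank is in Paris.

Answer: Paris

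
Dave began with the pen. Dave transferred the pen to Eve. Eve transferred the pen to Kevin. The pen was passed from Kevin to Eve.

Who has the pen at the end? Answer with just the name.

Tracking the pen through each event:
Start: Dave has the pen.
After event 1: Eve has the pen.
After event 2: Kevin has the pen.
After event 3: Eve has the pen.

Answer: Eve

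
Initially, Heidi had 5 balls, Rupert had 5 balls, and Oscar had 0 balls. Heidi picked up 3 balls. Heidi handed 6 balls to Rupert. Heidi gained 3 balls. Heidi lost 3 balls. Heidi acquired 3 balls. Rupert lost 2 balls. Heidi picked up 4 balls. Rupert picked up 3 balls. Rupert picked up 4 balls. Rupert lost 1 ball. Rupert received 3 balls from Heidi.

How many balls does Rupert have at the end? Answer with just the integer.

Answer: 18

Derivation:
Tracking counts step by step:
Start: Heidi=5, Rupert=5, Oscar=0
Event 1 (Heidi +3): Heidi: 5 -> 8. State: Heidi=8, Rupert=5, Oscar=0
Event 2 (Heidi -> Rupert, 6): Heidi: 8 -> 2, Rupert: 5 -> 11. State: Heidi=2, Rupert=11, Oscar=0
Event 3 (Heidi +3): Heidi: 2 -> 5. State: Heidi=5, Rupert=11, Oscar=0
Event 4 (Heidi -3): Heidi: 5 -> 2. State: Heidi=2, Rupert=11, Oscar=0
Event 5 (Heidi +3): Heidi: 2 -> 5. State: Heidi=5, Rupert=11, Oscar=0
Event 6 (Rupert -2): Rupert: 11 -> 9. State: Heidi=5, Rupert=9, Oscar=0
Event 7 (Heidi +4): Heidi: 5 -> 9. State: Heidi=9, Rupert=9, Oscar=0
Event 8 (Rupert +3): Rupert: 9 -> 12. State: Heidi=9, Rupert=12, Oscar=0
Event 9 (Rupert +4): Rupert: 12 -> 16. State: Heidi=9, Rupert=16, Oscar=0
Event 10 (Rupert -1): Rupert: 16 -> 15. State: Heidi=9, Rupert=15, Oscar=0
Event 11 (Heidi -> Rupert, 3): Heidi: 9 -> 6, Rupert: 15 -> 18. State: Heidi=6, Rupert=18, Oscar=0

Rupert's final count: 18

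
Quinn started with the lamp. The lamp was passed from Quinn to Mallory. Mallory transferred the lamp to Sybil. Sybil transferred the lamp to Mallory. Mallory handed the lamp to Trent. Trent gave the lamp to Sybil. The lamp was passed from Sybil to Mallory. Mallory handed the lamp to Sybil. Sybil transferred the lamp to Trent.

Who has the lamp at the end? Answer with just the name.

Tracking the lamp through each event:
Start: Quinn has the lamp.
After event 1: Mallory has the lamp.
After event 2: Sybil has the lamp.
After event 3: Mallory has the lamp.
After event 4: Trent has the lamp.
After event 5: Sybil has the lamp.
After event 6: Mallory has the lamp.
After event 7: Sybil has the lamp.
After event 8: Trent has the lamp.

Answer: Trent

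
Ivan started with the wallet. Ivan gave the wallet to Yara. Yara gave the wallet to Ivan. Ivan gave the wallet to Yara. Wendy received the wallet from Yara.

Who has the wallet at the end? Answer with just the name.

Tracking the wallet through each event:
Start: Ivan has the wallet.
After event 1: Yara has the wallet.
After event 2: Ivan has the wallet.
After event 3: Yara has the wallet.
After event 4: Wendy has the wallet.

Answer: Wendy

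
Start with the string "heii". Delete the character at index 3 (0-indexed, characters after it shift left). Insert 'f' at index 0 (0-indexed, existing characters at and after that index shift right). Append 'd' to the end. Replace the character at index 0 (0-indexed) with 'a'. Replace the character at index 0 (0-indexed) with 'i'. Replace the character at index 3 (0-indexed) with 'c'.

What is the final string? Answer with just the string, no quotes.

Answer: ihecd

Derivation:
Applying each edit step by step:
Start: "heii"
Op 1 (delete idx 3 = 'i'): "heii" -> "hei"
Op 2 (insert 'f' at idx 0): "hei" -> "fhei"
Op 3 (append 'd'): "fhei" -> "fheid"
Op 4 (replace idx 0: 'f' -> 'a'): "fheid" -> "aheid"
Op 5 (replace idx 0: 'a' -> 'i'): "aheid" -> "iheid"
Op 6 (replace idx 3: 'i' -> 'c'): "iheid" -> "ihecd"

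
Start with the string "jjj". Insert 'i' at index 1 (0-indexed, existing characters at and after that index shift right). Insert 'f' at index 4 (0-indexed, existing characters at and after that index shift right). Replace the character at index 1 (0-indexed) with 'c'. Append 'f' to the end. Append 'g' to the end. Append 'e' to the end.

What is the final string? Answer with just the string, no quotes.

Answer: jcjjffge

Derivation:
Applying each edit step by step:
Start: "jjj"
Op 1 (insert 'i' at idx 1): "jjj" -> "jijj"
Op 2 (insert 'f' at idx 4): "jijj" -> "jijjf"
Op 3 (replace idx 1: 'i' -> 'c'): "jijjf" -> "jcjjf"
Op 4 (append 'f'): "jcjjf" -> "jcjjff"
Op 5 (append 'g'): "jcjjff" -> "jcjjffg"
Op 6 (append 'e'): "jcjjffg" -> "jcjjffge"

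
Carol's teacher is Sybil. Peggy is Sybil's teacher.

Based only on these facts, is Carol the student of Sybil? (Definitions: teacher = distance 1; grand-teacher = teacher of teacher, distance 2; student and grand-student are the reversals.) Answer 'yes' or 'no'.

Reconstructing the teacher chain from the given facts:
  Peggy -> Sybil -> Carol
(each arrow means 'teacher of the next')
Positions in the chain (0 = top):
  position of Peggy: 0
  position of Sybil: 1
  position of Carol: 2

Carol is at position 2, Sybil is at position 1; signed distance (j - i) = -1.
'student' requires j - i = -1. Actual distance is -1, so the relation HOLDS.

Answer: yes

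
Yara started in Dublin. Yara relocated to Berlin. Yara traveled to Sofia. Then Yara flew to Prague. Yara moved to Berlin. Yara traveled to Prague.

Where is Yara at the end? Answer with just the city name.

Answer: Prague

Derivation:
Tracking Yara's location:
Start: Yara is in Dublin.
After move 1: Dublin -> Berlin. Yara is in Berlin.
After move 2: Berlin -> Sofia. Yara is in Sofia.
After move 3: Sofia -> Prague. Yara is in Prague.
After move 4: Prague -> Berlin. Yara is in Berlin.
After move 5: Berlin -> Prague. Yara is in Prague.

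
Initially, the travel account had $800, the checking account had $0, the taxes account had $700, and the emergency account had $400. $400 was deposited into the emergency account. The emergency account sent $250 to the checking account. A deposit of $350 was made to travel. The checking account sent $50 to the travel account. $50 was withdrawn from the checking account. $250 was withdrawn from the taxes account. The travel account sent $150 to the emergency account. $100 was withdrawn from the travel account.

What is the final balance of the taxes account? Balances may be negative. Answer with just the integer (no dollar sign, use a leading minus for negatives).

Answer: 450

Derivation:
Tracking account balances step by step:
Start: travel=800, checking=0, taxes=700, emergency=400
Event 1 (deposit 400 to emergency): emergency: 400 + 400 = 800. Balances: travel=800, checking=0, taxes=700, emergency=800
Event 2 (transfer 250 emergency -> checking): emergency: 800 - 250 = 550, checking: 0 + 250 = 250. Balances: travel=800, checking=250, taxes=700, emergency=550
Event 3 (deposit 350 to travel): travel: 800 + 350 = 1150. Balances: travel=1150, checking=250, taxes=700, emergency=550
Event 4 (transfer 50 checking -> travel): checking: 250 - 50 = 200, travel: 1150 + 50 = 1200. Balances: travel=1200, checking=200, taxes=700, emergency=550
Event 5 (withdraw 50 from checking): checking: 200 - 50 = 150. Balances: travel=1200, checking=150, taxes=700, emergency=550
Event 6 (withdraw 250 from taxes): taxes: 700 - 250 = 450. Balances: travel=1200, checking=150, taxes=450, emergency=550
Event 7 (transfer 150 travel -> emergency): travel: 1200 - 150 = 1050, emergency: 550 + 150 = 700. Balances: travel=1050, checking=150, taxes=450, emergency=700
Event 8 (withdraw 100 from travel): travel: 1050 - 100 = 950. Balances: travel=950, checking=150, taxes=450, emergency=700

Final balance of taxes: 450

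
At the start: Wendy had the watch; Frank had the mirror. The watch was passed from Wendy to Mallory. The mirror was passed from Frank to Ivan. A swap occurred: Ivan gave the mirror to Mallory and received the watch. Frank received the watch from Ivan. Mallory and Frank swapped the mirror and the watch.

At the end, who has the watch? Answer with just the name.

Answer: Mallory

Derivation:
Tracking all object holders:
Start: watch:Wendy, mirror:Frank
Event 1 (give watch: Wendy -> Mallory). State: watch:Mallory, mirror:Frank
Event 2 (give mirror: Frank -> Ivan). State: watch:Mallory, mirror:Ivan
Event 3 (swap mirror<->watch: now mirror:Mallory, watch:Ivan). State: watch:Ivan, mirror:Mallory
Event 4 (give watch: Ivan -> Frank). State: watch:Frank, mirror:Mallory
Event 5 (swap mirror<->watch: now mirror:Frank, watch:Mallory). State: watch:Mallory, mirror:Frank

Final state: watch:Mallory, mirror:Frank
The watch is held by Mallory.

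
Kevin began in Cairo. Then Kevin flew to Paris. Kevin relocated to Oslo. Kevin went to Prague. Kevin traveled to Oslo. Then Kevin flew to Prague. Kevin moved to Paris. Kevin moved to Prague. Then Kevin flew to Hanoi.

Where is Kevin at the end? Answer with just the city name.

Answer: Hanoi

Derivation:
Tracking Kevin's location:
Start: Kevin is in Cairo.
After move 1: Cairo -> Paris. Kevin is in Paris.
After move 2: Paris -> Oslo. Kevin is in Oslo.
After move 3: Oslo -> Prague. Kevin is in Prague.
After move 4: Prague -> Oslo. Kevin is in Oslo.
After move 5: Oslo -> Prague. Kevin is in Prague.
After move 6: Prague -> Paris. Kevin is in Paris.
After move 7: Paris -> Prague. Kevin is in Prague.
After move 8: Prague -> Hanoi. Kevin is in Hanoi.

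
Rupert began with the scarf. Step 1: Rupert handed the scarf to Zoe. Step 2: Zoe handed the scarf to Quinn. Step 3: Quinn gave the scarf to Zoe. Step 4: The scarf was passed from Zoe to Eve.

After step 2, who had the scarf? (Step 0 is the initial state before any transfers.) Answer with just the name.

Answer: Quinn

Derivation:
Tracking the scarf holder through step 2:
After step 0 (start): Rupert
After step 1: Zoe
After step 2: Quinn

At step 2, the holder is Quinn.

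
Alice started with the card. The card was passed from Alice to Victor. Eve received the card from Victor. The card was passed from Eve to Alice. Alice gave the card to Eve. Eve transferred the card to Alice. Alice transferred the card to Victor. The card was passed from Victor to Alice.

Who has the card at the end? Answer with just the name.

Answer: Alice

Derivation:
Tracking the card through each event:
Start: Alice has the card.
After event 1: Victor has the card.
After event 2: Eve has the card.
After event 3: Alice has the card.
After event 4: Eve has the card.
After event 5: Alice has the card.
After event 6: Victor has the card.
After event 7: Alice has the card.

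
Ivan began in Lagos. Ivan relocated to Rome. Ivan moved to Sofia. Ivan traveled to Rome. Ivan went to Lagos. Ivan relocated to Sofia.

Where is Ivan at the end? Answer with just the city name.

Answer: Sofia

Derivation:
Tracking Ivan's location:
Start: Ivan is in Lagos.
After move 1: Lagos -> Rome. Ivan is in Rome.
After move 2: Rome -> Sofia. Ivan is in Sofia.
After move 3: Sofia -> Rome. Ivan is in Rome.
After move 4: Rome -> Lagos. Ivan is in Lagos.
After move 5: Lagos -> Sofia. Ivan is in Sofia.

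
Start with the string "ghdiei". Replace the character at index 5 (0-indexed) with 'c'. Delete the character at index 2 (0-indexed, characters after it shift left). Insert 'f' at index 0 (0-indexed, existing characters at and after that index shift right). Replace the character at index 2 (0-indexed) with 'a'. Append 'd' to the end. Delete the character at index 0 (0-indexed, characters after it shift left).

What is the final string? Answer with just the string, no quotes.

Applying each edit step by step:
Start: "ghdiei"
Op 1 (replace idx 5: 'i' -> 'c'): "ghdiei" -> "ghdiec"
Op 2 (delete idx 2 = 'd'): "ghdiec" -> "ghiec"
Op 3 (insert 'f' at idx 0): "ghiec" -> "fghiec"
Op 4 (replace idx 2: 'h' -> 'a'): "fghiec" -> "fgaiec"
Op 5 (append 'd'): "fgaiec" -> "fgaiecd"
Op 6 (delete idx 0 = 'f'): "fgaiecd" -> "gaiecd"

Answer: gaiecd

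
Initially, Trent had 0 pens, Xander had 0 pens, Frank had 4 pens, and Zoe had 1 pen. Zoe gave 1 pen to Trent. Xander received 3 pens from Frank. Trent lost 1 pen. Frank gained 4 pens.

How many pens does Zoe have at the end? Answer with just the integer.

Answer: 0

Derivation:
Tracking counts step by step:
Start: Trent=0, Xander=0, Frank=4, Zoe=1
Event 1 (Zoe -> Trent, 1): Zoe: 1 -> 0, Trent: 0 -> 1. State: Trent=1, Xander=0, Frank=4, Zoe=0
Event 2 (Frank -> Xander, 3): Frank: 4 -> 1, Xander: 0 -> 3. State: Trent=1, Xander=3, Frank=1, Zoe=0
Event 3 (Trent -1): Trent: 1 -> 0. State: Trent=0, Xander=3, Frank=1, Zoe=0
Event 4 (Frank +4): Frank: 1 -> 5. State: Trent=0, Xander=3, Frank=5, Zoe=0

Zoe's final count: 0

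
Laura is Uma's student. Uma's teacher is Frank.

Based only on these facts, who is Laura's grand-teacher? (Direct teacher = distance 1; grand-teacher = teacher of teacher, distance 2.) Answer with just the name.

Answer: Frank

Derivation:
Reconstructing the teacher chain from the given facts:
  Frank -> Uma -> Laura
(each arrow means 'teacher of the next')
Positions in the chain (0 = top):
  position of Frank: 0
  position of Uma: 1
  position of Laura: 2

Laura is at position 2; the grand-teacher is 2 steps up the chain, i.e. position 0: Frank.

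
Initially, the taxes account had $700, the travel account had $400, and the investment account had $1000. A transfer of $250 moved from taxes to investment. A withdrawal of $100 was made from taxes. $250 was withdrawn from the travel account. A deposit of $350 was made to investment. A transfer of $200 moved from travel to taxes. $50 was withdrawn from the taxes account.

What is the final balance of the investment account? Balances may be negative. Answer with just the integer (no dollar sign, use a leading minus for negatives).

Tracking account balances step by step:
Start: taxes=700, travel=400, investment=1000
Event 1 (transfer 250 taxes -> investment): taxes: 700 - 250 = 450, investment: 1000 + 250 = 1250. Balances: taxes=450, travel=400, investment=1250
Event 2 (withdraw 100 from taxes): taxes: 450 - 100 = 350. Balances: taxes=350, travel=400, investment=1250
Event 3 (withdraw 250 from travel): travel: 400 - 250 = 150. Balances: taxes=350, travel=150, investment=1250
Event 4 (deposit 350 to investment): investment: 1250 + 350 = 1600. Balances: taxes=350, travel=150, investment=1600
Event 5 (transfer 200 travel -> taxes): travel: 150 - 200 = -50, taxes: 350 + 200 = 550. Balances: taxes=550, travel=-50, investment=1600
Event 6 (withdraw 50 from taxes): taxes: 550 - 50 = 500. Balances: taxes=500, travel=-50, investment=1600

Final balance of investment: 1600

Answer: 1600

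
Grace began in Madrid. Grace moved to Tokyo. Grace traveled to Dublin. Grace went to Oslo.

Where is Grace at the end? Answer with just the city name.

Answer: Oslo

Derivation:
Tracking Grace's location:
Start: Grace is in Madrid.
After move 1: Madrid -> Tokyo. Grace is in Tokyo.
After move 2: Tokyo -> Dublin. Grace is in Dublin.
After move 3: Dublin -> Oslo. Grace is in Oslo.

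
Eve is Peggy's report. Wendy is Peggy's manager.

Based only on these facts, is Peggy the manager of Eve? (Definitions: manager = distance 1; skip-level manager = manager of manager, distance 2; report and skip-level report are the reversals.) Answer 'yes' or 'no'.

Answer: yes

Derivation:
Reconstructing the manager chain from the given facts:
  Wendy -> Peggy -> Eve
(each arrow means 'manager of the next')
Positions in the chain (0 = top):
  position of Wendy: 0
  position of Peggy: 1
  position of Eve: 2

Peggy is at position 1, Eve is at position 2; signed distance (j - i) = 1.
'manager' requires j - i = 1. Actual distance is 1, so the relation HOLDS.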